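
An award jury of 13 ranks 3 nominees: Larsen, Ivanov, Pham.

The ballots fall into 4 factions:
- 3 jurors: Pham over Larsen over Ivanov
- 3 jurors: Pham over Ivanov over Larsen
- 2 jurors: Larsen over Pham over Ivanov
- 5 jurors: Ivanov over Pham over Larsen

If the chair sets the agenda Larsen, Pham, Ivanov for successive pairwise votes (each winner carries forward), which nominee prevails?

Round 1: Larsen vs Pham — 2–11, Pham advances.
Round 2: Pham vs Ivanov — 8–5, Pham advances.
Pham survives the agenda.

Pham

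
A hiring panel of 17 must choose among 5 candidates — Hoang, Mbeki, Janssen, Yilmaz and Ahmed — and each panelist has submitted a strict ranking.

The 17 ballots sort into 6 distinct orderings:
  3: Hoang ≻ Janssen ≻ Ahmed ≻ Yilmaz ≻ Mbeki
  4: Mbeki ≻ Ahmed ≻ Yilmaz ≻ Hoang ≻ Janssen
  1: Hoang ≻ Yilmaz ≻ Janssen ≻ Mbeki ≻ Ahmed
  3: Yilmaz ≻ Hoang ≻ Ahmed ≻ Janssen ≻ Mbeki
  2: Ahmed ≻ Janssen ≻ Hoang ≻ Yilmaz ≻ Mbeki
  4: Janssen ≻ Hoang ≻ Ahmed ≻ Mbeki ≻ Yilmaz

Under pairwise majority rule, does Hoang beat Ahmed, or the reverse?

Ballots ranking Hoang above Ahmed: 3 + 1 + 3 + 4 = 11.
Ballots ranking Ahmed above Hoang: 17 − 11 = 6.
Hoang wins the head-to-head 11–6.

Hoang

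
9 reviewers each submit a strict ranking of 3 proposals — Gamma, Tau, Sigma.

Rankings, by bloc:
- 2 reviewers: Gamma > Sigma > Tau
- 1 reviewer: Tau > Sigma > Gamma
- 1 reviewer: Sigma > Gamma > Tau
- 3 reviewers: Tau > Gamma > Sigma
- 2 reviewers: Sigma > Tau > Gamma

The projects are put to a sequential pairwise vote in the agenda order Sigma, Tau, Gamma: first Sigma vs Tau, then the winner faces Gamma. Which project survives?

Round 1: Sigma vs Tau — 5–4, Sigma advances.
Round 2: Sigma vs Gamma — 4–5, Gamma advances.
Gamma survives the agenda.

Gamma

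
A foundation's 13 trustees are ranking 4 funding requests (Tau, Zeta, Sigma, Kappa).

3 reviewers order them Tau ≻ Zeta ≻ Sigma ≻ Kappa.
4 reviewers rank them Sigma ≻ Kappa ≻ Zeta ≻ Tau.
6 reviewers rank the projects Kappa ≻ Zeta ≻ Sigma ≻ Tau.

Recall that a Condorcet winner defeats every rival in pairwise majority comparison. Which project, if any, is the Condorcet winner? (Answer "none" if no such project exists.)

Pairwise majorities:
Tau vs Zeta: Tau preferred on 3 ballots; Zeta wins 10–3.
Tau vs Sigma: Sigma, 10–3.
Tau–Kappa: Kappa 10–3.
Zeta–Sigma: Zeta 9–4.
Zeta vs Kappa: Zeta preferred on 3 ballots; Kappa wins 10–3.
Sigma vs Kappa: 7 to 6, Sigma.
No project is unbeaten: Tau loses to Zeta; Zeta loses to Kappa; Sigma loses to Zeta; Kappa loses to Sigma. In particular Zeta beats Sigma beats Kappa beats Zeta is a majority cycle — no Condorcet winner exists.

none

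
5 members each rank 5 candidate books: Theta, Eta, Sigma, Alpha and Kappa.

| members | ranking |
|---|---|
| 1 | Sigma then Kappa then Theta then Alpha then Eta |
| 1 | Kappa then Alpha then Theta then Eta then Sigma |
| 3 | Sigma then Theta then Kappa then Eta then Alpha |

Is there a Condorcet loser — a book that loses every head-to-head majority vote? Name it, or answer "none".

Pairwise majorities:
Theta vs Eta: Theta wins 5–0.
Theta vs Sigma: Sigma wins 4–1.
Theta vs Alpha: Theta wins 4–1.
Theta vs Kappa: 3 to 2, Theta.
Eta vs Sigma: 1 for Eta, 4 for Sigma — Sigma by 4–1.
Eta vs Alpha: Eta, 3–2.
Eta vs Kappa: Eta is ranked higher on 0 ballots, Kappa on 5. Kappa wins 5–0.
Sigma vs Alpha: Sigma is ranked higher on 1+3 = 4 ballots, Alpha on 1. Sigma wins 4–1.
Sigma vs Kappa: Sigma is ranked higher on 1+3 = 4 ballots, Kappa on 1. Sigma wins 4–1.
Alpha vs Kappa: Kappa, 5–0.
Only Alpha has no wins; Alpha is the Condorcet loser.

Alpha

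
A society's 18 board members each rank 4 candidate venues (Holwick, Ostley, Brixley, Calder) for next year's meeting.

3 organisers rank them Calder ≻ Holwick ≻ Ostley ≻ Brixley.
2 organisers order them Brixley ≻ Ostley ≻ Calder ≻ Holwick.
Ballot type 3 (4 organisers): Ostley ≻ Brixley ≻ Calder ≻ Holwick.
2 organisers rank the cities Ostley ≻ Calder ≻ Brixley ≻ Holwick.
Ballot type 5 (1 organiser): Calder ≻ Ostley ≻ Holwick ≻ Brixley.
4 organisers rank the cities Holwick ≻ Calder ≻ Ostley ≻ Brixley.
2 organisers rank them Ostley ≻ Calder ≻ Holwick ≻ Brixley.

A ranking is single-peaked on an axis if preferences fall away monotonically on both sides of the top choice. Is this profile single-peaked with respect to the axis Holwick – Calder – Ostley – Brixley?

yes

Axis positions: Holwick=1, Calder=2, Ostley=3, Brixley=4.
Ballot type 1 (peak Calder at position 2): ranking walks positions 2-1-3-4, expanding outward from the peak — single-peaked.
Ballot type 2 (peak Brixley at position 4): ranking walks positions 4-3-2-1, expanding outward from the peak — single-peaked.
Ballot type 3 (peak Ostley at position 3): ranking walks positions 3-4-2-1, expanding outward from the peak — single-peaked.
Ballot type 4 (peak Ostley at position 3): ranking walks positions 3-2-4-1, expanding outward from the peak — single-peaked.
Ballot type 5 (peak Calder at position 2): ranking walks positions 2-3-1-4, expanding outward from the peak — single-peaked.
Ballot type 6 (peak Holwick at position 1): ranking walks positions 1-2-3-4, expanding outward from the peak — single-peaked.
Ballot type 7 (peak Ostley at position 3): ranking walks positions 3-2-1-4, expanding outward from the peak — single-peaked.
Every ranking is single-peaked on this axis.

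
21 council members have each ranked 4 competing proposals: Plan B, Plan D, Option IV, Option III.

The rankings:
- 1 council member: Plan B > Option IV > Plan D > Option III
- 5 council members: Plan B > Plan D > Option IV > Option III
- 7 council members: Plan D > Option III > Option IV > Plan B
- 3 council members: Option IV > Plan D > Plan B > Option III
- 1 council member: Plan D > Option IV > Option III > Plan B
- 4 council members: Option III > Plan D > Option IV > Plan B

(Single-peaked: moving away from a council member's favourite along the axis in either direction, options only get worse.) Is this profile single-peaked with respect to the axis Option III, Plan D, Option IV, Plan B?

Axis positions: Option III=1, Plan D=2, Option IV=3, Plan B=4.
Type 1 (peak Plan B at position 4): ranking walks positions 4-3-2-1, expanding outward from the peak — single-peaked.
Type 2: ranking walks positions 4-2-3-1; Plan D is ranked above Option IV even though Option IV lies between Plan D and the peak Plan B on the axis — preferences dip and rise again. Not single-peaked.
Type 3 (peak Plan D at position 2): ranking walks positions 2-1-3-4, expanding outward from the peak — single-peaked.
Type 4 (peak Option IV at position 3): ranking walks positions 3-2-4-1, expanding outward from the peak — single-peaked.
Type 5 (peak Plan D at position 2): ranking walks positions 2-3-1-4, expanding outward from the peak — single-peaked.
Type 6 (peak Option III at position 1): ranking walks positions 1-2-3-4, expanding outward from the peak — single-peaked.
Type 2 violates single-peakedness, so the profile is not single-peaked on this axis.

no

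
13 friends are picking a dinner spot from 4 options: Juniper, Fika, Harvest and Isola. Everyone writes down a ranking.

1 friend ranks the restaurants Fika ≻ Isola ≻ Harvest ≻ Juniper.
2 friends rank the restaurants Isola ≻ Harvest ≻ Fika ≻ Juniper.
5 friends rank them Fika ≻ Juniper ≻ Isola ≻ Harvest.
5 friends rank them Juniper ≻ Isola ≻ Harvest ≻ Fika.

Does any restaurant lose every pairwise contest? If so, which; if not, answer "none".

Head-to-head results (13 friends):
Juniper vs Fika: Juniper is ranked higher on 5 ballots, Fika on 8. Fika wins 8–5.
Juniper vs Harvest: Juniper is ranked higher on 5+5 = 10 ballots, Harvest on 3. Juniper wins 10–3.
Juniper vs Isola: Juniper is ranked higher on 5+5 = 10 ballots, Isola on 3. Juniper wins 10–3.
Fika vs Harvest: Harvest, 7–6.
Fika vs Isola: Isola, 7–6.
Harvest vs Isola: Isola, 13–0.
Every restaurant wins at least one matchup (Juniper beats Harvest; Fika beats Juniper; Harvest beats Fika; Isola beats Fika), so there is no Condorcet loser.

none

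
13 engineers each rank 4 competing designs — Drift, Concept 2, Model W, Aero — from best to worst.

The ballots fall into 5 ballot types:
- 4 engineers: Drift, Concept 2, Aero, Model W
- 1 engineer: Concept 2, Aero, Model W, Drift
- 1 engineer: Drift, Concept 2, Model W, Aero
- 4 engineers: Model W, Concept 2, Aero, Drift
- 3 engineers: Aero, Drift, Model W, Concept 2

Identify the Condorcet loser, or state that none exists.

none

Pairwise majorities:
Drift vs Concept 2: Drift, 8–5.
Drift vs Model W: Drift, 8–5.
Drift vs Aero: Aero, 8–5.
Concept 2 vs Model W: 4+1+1 = 6 for Concept 2, 7 for Model W — Model W by 7–6.
Concept 2 vs Aero: Concept 2, 10–3.
Model W vs Aero: Model W is ranked higher on 1+4 = 5 ballots, Aero on 8. Aero wins 8–5.
Each design has at least one pairwise win (Drift beats Concept 2; Concept 2 beats Aero; Model W beats Concept 2; Aero beats Drift) — no Condorcet loser.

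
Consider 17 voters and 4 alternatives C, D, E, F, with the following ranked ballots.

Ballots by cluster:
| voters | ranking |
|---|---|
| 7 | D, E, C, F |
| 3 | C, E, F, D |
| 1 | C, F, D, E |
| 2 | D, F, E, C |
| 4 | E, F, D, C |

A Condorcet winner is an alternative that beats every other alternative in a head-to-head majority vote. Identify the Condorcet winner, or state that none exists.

D

Pairwise majorities:
C vs D: D wins 13–4.
C–E: E 13–4.
C vs F: C wins 11–6.
D vs E: D wins 10–7.
D–F: D 9–8.
E vs F: E, 14–3.
D beats each of C, E, F — D is the Condorcet winner.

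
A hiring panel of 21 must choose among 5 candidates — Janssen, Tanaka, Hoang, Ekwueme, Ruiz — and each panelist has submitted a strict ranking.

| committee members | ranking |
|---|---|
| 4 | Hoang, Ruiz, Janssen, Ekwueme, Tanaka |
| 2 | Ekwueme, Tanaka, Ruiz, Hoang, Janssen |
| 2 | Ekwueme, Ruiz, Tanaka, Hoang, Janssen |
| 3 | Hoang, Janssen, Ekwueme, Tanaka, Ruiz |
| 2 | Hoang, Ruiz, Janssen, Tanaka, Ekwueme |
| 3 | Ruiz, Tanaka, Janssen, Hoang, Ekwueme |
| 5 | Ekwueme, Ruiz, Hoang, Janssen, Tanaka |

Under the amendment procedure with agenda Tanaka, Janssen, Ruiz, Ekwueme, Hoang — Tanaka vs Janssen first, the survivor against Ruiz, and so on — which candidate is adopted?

Round 1: Tanaka vs Janssen — 7–14, Janssen advances.
Round 2: Janssen vs Ruiz — 3–18, Ruiz advances.
Round 3: Ruiz vs Ekwueme — 9–12, Ekwueme advances.
Round 4: Ekwueme vs Hoang — 9–12, Hoang advances.
Hoang survives the agenda.

Hoang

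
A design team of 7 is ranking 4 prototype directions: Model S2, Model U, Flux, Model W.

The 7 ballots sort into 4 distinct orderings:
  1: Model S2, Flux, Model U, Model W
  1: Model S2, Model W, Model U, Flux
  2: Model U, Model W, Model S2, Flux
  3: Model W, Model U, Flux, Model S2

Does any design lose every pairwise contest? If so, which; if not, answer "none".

Pairwise majorities:
Model S2 vs Model U: Model U, 5–2.
Model S2–Flux: Model S2 4–3.
Model S2 vs Model W: Model W, 5–2.
Model U vs Flux: Model U wins 6–1.
Model U vs Model W: Model W, 4–3.
Flux vs Model W: 1 to 6, Model W.
Only Flux has no wins; Flux is the Condorcet loser.

Flux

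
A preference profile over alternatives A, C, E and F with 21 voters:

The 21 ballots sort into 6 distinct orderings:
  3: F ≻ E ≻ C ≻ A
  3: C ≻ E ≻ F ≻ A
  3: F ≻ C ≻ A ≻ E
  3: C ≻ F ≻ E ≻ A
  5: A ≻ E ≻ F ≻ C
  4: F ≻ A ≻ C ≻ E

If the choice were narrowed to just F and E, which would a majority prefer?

F

Ballots ranking F above E: 3 + 3 + 3 + 4 = 13.
Ballots ranking E above F: 21 − 13 = 8.
F wins the head-to-head 13–8.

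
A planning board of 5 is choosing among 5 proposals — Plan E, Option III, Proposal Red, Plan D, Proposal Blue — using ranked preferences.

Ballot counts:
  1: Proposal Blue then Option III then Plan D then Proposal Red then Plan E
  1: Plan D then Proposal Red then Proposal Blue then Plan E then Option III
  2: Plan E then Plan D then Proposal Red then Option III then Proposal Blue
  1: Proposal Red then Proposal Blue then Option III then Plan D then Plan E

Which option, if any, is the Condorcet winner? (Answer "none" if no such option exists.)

Check each pair by majority over 5 ballots:
Plan E vs Option III: Plan E, 3–2.
Plan E vs Proposal Red: Proposal Red, 3–2.
Plan E vs Plan D: 2 to 3, Plan D.
Plan E vs Proposal Blue: Plan E is ranked higher on 2 ballots, Proposal Blue on 3. Proposal Blue wins 3–2.
Option III vs Proposal Red: Option III preferred on 1 ballot; Proposal Red wins 4–1.
Option III vs Plan D: 2 to 3, Plan D.
Option III–Proposal Blue: Proposal Blue 3–2.
Proposal Red vs Plan D: Plan D, 4–1.
Proposal Red vs Proposal Blue: 4 to 1, Proposal Red.
Plan D vs Proposal Blue: Plan D, 3–2.
Plan D defeats every rival head-to-head and is the Condorcet winner.

Plan D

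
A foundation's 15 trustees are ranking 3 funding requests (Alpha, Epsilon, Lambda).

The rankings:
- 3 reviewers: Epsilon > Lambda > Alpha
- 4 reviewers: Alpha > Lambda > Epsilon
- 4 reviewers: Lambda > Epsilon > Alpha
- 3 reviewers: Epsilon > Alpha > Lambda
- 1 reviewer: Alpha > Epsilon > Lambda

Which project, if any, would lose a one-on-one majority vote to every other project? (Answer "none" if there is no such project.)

Head-to-head results (15 reviewers):
Alpha–Epsilon: Epsilon 10–5.
Alpha vs Lambda: 4+3+1 = 8 for Alpha, 7 for Lambda — Alpha by 8–7.
Epsilon vs Lambda: Lambda, 8–7.
No project is winless: Alpha beats Lambda; Epsilon beats Alpha; Lambda beats Epsilon. There is no Condorcet loser.

none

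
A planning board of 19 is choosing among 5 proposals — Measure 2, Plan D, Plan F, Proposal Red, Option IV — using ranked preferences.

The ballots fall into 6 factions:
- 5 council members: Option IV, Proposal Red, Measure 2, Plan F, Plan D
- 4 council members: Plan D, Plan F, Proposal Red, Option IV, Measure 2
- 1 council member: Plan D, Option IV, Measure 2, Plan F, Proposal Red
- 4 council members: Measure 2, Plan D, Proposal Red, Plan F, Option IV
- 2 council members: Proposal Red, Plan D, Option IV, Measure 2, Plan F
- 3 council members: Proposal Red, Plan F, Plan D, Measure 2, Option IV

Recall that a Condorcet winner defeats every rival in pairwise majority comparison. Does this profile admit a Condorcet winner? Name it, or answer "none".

Head-to-head results (19 council members):
Measure 2 vs Plan D: Measure 2 preferred on 5+4 = 9 ballots; Plan D wins 10–9.
Measure 2 vs Plan F: Measure 2 is ranked higher on 5+1+4+2 = 12 ballots, Plan F on 7. Measure 2 wins 12–7.
Measure 2 vs Proposal Red: Measure 2 is ranked higher on 1+4 = 5 ballots, Proposal Red on 14. Proposal Red wins 14–5.
Measure 2 vs Option IV: Measure 2 preferred on 4+3 = 7 ballots; Option IV wins 12–7.
Plan D vs Plan F: Plan D is ranked higher on 4+1+4+2 = 11 ballots, Plan F on 8. Plan D wins 11–8.
Plan D vs Proposal Red: 9 to 10, Proposal Red.
Plan D vs Option IV: Plan D is ranked higher on 4+1+4+2+3 = 14 ballots, Option IV on 5. Plan D wins 14–5.
Plan F vs Proposal Red: 4+1 = 5 for Plan F, 14 for Proposal Red — Proposal Red by 14–5.
Plan F vs Option IV: Plan F is ranked higher on 4+4+3 = 11 ballots, Option IV on 8. Plan F wins 11–8.
Proposal Red vs Option IV: 4+4+2+3 = 13 for Proposal Red, 6 for Option IV — Proposal Red by 13–6.
Proposal Red beats each of Measure 2, Plan D, Plan F, Option IV — Proposal Red is the Condorcet winner.

Proposal Red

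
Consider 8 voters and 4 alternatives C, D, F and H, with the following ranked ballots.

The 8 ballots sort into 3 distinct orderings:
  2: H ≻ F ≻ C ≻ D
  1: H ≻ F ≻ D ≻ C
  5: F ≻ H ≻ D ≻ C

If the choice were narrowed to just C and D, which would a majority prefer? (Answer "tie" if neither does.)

Ballots ranking C above D: 2.
Ballots ranking D above C: 8 − 2 = 6.
D wins the head-to-head 6–2.

D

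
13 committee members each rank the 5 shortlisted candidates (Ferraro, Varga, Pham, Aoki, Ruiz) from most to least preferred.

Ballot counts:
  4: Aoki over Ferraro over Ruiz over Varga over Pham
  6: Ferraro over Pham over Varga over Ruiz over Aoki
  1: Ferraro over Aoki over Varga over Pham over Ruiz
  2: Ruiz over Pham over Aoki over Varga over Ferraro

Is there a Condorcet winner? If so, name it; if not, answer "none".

Pairwise majorities:
Ferraro vs Varga: 11 to 2, Ferraro.
Ferraro vs Pham: Ferraro is ranked higher on 4+6+1 = 11 ballots, Pham on 2. Ferraro wins 11–2.
Ferraro vs Aoki: 7 to 6, Ferraro.
Ferraro vs Ruiz: Ferraro is ranked higher on 4+6+1 = 11 ballots, Ruiz on 2. Ferraro wins 11–2.
Varga vs Pham: Varga preferred on 4+1 = 5 ballots; Pham wins 8–5.
Varga vs Aoki: 6 to 7, Aoki.
Varga vs Ruiz: Varga preferred on 6+1 = 7 ballots; Varga wins 7–6.
Pham vs Aoki: Pham is ranked higher on 6+2 = 8 ballots, Aoki on 5. Pham wins 8–5.
Pham vs Ruiz: Pham preferred on 6+1 = 7 ballots; Pham wins 7–6.
Aoki vs Ruiz: 4+1 = 5 for Aoki, 8 for Ruiz — Ruiz by 8–5.
Only Ferraro has no losses; Ferraro is the Condorcet winner.

Ferraro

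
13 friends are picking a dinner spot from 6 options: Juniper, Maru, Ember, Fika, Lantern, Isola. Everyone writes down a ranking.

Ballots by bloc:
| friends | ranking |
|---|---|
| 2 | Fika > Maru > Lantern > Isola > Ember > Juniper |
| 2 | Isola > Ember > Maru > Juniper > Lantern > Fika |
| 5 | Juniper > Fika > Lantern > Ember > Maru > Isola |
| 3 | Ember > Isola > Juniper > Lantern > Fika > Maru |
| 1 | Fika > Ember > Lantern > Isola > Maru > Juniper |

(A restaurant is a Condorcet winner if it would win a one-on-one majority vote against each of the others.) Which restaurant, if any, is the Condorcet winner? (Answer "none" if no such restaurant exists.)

Check each pair by majority over 13 ballots:
Juniper vs Maru: 8 to 5, Juniper.
Juniper vs Ember: 5 for Juniper, 8 for Ember — Ember by 8–5.
Juniper vs Fika: 10 to 3, Juniper.
Juniper vs Lantern: Juniper preferred on 2+5+3 = 10 ballots; Juniper wins 10–3.
Juniper vs Isola: Juniper preferred on 5 ballots; Isola wins 8–5.
Maru vs Ember: Ember wins 11–2.
Maru–Fika: Fika 11–2.
Maru vs Lantern: 2+2 = 4 for Maru, 9 for Lantern — Lantern by 9–4.
Maru vs Isola: Maru preferred on 2+5 = 7 ballots; Maru wins 7–6.
Ember vs Fika: Fika, 8–5.
Ember vs Lantern: 2+3+1 = 6 for Ember, 7 for Lantern — Lantern by 7–6.
Ember vs Isola: 5+3+1 = 9 for Ember, 4 for Isola — Ember by 9–4.
Fika–Lantern: Fika 8–5.
Fika vs Isola: Fika, 8–5.
Lantern–Isola: Lantern 8–5.
No restaurant is unbeaten: Juniper loses to Ember; Maru loses to Juniper; Ember loses to Fika; Fika loses to Juniper; Lantern loses to Juniper; Isola loses to Maru. In particular Juniper → Maru → Isola → Juniper is a majority cycle — no Condorcet winner exists.

none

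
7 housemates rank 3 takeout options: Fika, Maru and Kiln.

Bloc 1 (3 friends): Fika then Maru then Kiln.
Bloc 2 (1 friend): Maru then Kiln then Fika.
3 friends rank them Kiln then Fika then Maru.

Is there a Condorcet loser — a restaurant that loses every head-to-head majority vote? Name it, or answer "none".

none

Head-to-head results (7 friends):
Fika vs Maru: Fika is ranked higher on 3+3 = 6 ballots, Maru on 1. Fika wins 6–1.
Fika vs Kiln: Fika is ranked higher on 3 ballots, Kiln on 4. Kiln wins 4–3.
Maru–Kiln: Maru 4–3.
Every restaurant wins at least one matchup (Fika beats Maru; Maru beats Kiln; Kiln beats Fika), so there is no Condorcet loser.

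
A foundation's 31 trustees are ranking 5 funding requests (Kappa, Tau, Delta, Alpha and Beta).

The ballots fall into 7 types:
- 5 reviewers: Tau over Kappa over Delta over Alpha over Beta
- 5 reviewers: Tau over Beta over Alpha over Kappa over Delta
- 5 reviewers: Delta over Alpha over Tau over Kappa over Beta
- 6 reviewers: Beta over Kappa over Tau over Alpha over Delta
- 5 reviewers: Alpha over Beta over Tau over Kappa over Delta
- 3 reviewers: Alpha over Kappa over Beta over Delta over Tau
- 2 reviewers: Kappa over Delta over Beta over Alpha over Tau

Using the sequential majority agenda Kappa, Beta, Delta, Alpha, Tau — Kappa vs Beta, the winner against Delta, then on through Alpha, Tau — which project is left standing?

Round 1: Kappa vs Beta — 15–16, Beta advances.
Round 2: Beta vs Delta — 19–12, Beta advances.
Round 3: Beta vs Alpha — 13–18, Alpha advances.
Round 4: Alpha vs Tau — 15–16, Tau advances.
Tau survives the agenda.

Tau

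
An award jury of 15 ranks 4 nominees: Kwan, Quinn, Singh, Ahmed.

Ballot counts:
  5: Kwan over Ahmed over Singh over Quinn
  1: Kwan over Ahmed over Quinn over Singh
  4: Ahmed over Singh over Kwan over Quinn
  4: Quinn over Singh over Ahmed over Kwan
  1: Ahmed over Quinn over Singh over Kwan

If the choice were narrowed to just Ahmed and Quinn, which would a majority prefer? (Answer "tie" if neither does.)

Ahmed

Ballots ranking Ahmed above Quinn: 5 + 1 + 4 + 1 = 11.
Ballots ranking Quinn above Ahmed: 15 − 11 = 4.
Ahmed wins the head-to-head 11–4.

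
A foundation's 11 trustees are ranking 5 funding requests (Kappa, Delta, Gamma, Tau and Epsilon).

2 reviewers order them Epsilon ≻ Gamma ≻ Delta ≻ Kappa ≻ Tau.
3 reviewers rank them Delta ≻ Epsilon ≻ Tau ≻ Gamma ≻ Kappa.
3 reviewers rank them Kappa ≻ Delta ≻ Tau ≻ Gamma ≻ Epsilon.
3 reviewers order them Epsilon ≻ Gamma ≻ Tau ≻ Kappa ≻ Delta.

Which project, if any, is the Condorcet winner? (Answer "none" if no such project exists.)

Check each pair by majority over 11 ballots:
Kappa vs Delta: Kappa wins 6–5.
Kappa vs Gamma: Gamma wins 8–3.
Kappa vs Tau: Tau wins 6–5.
Kappa–Epsilon: Epsilon 8–3.
Delta vs Gamma: Delta, 6–5.
Delta vs Tau: Delta wins 8–3.
Delta–Epsilon: Delta 6–5.
Gamma vs Tau: Tau wins 6–5.
Gamma vs Epsilon: Epsilon wins 8–3.
Tau–Epsilon: Epsilon 8–3.
Every project loses at least once (Kappa loses to Gamma; Delta loses to Kappa; Gamma loses to Delta; Tau loses to Delta; Epsilon loses to Delta). The majority relation contains the cycle Kappa → Delta → Gamma → Kappa, so there is no Condorcet winner.

none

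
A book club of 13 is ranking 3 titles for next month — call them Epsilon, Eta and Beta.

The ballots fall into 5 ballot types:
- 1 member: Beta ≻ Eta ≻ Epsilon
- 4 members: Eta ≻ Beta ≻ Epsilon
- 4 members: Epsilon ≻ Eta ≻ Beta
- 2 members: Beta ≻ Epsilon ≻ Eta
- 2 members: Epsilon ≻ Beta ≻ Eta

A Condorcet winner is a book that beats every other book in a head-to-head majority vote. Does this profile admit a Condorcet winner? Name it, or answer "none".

none

Pairwise majorities:
Epsilon vs Eta: 4+2+2 = 8 for Epsilon, 5 for Eta — Epsilon by 8–5.
Epsilon vs Beta: 4+2 = 6 for Epsilon, 7 for Beta — Beta by 7–6.
Eta vs Beta: 8 to 5, Eta.
Each book drops at least one matchup (Epsilon loses to Beta; Eta loses to Epsilon; Beta loses to Eta); the cycle Epsilon → Eta → Beta → Epsilon rules out a Condorcet winner.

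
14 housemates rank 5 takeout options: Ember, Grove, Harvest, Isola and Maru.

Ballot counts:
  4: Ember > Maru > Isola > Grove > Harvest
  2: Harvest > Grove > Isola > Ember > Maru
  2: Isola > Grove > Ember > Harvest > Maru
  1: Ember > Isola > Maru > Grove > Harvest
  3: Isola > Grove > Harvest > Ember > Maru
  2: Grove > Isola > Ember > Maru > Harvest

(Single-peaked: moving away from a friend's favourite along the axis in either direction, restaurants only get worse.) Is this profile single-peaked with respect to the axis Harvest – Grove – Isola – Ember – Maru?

yes

Axis positions: Harvest=1, Grove=2, Isola=3, Ember=4, Maru=5.
Faction 1 (peak Ember at position 4): ranking walks positions 4-5-3-2-1, expanding outward from the peak — single-peaked.
Faction 2 (peak Harvest at position 1): ranking walks positions 1-2-3-4-5, expanding outward from the peak — single-peaked.
Faction 3 (peak Isola at position 3): ranking walks positions 3-2-4-1-5, expanding outward from the peak — single-peaked.
Faction 4 (peak Ember at position 4): ranking walks positions 4-3-5-2-1, expanding outward from the peak — single-peaked.
Faction 5 (peak Isola at position 3): ranking walks positions 3-2-1-4-5, expanding outward from the peak — single-peaked.
Faction 6 (peak Grove at position 2): ranking walks positions 2-3-4-5-1, expanding outward from the peak — single-peaked.
Every ranking is single-peaked on this axis.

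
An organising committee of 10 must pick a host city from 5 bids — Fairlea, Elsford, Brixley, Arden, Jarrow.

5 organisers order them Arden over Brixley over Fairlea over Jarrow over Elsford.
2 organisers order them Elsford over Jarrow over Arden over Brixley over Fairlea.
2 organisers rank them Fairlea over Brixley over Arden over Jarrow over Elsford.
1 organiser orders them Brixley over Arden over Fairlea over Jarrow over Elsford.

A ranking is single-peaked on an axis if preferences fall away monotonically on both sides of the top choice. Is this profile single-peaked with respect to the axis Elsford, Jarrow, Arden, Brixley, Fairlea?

Axis positions: Elsford=1, Jarrow=2, Arden=3, Brixley=4, Fairlea=5.
Bloc 1 (peak Arden at position 3): ranking walks positions 3-4-5-2-1, expanding outward from the peak — single-peaked.
Bloc 2 (peak Elsford at position 1): ranking walks positions 1-2-3-4-5, expanding outward from the peak — single-peaked.
Bloc 3 (peak Fairlea at position 5): ranking walks positions 5-4-3-2-1, expanding outward from the peak — single-peaked.
Bloc 4 (peak Brixley at position 4): ranking walks positions 4-3-5-2-1, expanding outward from the peak — single-peaked.
Every ranking is single-peaked on this axis.

yes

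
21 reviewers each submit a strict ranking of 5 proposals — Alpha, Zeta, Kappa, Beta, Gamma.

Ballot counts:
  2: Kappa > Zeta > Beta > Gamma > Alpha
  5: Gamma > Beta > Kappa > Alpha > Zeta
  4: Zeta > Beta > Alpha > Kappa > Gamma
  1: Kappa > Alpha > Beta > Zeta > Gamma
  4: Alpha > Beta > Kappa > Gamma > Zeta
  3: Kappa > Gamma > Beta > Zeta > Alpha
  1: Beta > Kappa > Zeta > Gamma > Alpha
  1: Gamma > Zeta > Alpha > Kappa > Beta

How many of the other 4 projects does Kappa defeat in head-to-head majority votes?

3

Kappa against each rival (21 reviewers):
Kappa–Alpha: Kappa 12–9.
Kappa–Zeta: Kappa 16–5.
Kappa–Beta: Beta 14–7.
Kappa–Gamma: Kappa 15–6.
Kappa beats Alpha, Zeta, Gamma; loses to Beta — 3 pairwise wins.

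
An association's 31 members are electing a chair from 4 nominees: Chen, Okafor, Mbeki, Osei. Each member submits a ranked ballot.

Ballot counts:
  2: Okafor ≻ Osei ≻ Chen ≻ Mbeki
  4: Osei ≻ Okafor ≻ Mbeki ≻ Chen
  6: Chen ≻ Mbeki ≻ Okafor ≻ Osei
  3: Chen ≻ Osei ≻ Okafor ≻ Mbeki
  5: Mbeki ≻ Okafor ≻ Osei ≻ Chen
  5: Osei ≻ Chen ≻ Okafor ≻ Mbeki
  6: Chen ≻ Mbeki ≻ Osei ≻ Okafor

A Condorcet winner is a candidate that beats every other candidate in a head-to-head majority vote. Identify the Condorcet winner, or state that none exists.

Head-to-head results (31 voters):
Chen–Okafor: Chen 20–11.
Chen–Mbeki: Chen 22–9.
Chen vs Osei: Osei, 16–15.
Okafor vs Mbeki: Mbeki wins 17–14.
Okafor–Osei: Osei 18–13.
Mbeki vs Osei: Mbeki wins 17–14.
Every candidate loses at least once (Chen loses to Osei; Okafor loses to Chen; Mbeki loses to Chen; Osei loses to Mbeki). The majority relation contains the cycle Chen > Mbeki > Osei > Chen, so there is no Condorcet winner.

none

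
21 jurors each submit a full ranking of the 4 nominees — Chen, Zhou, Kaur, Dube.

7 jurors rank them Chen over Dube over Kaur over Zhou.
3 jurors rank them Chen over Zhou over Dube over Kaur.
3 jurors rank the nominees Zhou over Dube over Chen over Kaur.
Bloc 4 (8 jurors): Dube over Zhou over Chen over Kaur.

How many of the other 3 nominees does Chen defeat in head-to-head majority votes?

1

Chen against each rival (21 jurors):
Chen vs Zhou: 10 to 11, Zhou.
Chen–Kaur: Chen 21–0.
Chen vs Dube: 7+3 = 10 for Chen, 11 for Dube — Dube by 11–10.
Chen beats Kaur; loses to Zhou, Dube — 1 pairwise win.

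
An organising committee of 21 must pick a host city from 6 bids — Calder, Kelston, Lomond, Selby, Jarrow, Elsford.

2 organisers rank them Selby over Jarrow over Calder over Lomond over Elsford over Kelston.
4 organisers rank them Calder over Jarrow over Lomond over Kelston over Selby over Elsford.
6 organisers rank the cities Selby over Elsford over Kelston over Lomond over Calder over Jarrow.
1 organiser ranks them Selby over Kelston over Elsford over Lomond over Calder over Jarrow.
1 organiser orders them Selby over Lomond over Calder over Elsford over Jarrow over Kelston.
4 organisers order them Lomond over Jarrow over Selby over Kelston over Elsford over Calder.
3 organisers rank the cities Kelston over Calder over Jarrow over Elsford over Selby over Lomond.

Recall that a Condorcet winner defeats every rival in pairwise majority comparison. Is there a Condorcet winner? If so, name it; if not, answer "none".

none

Check each pair by majority over 21 ballots:
Calder vs Kelston: 2+4+1 = 7 for Calder, 14 for Kelston — Kelston by 14–7.
Calder vs Lomond: 9 to 12, Lomond.
Calder vs Selby: Calder preferred on 4+3 = 7 ballots; Selby wins 14–7.
Calder vs Jarrow: 15 to 6, Calder.
Calder vs Elsford: Calder preferred on 2+4+1+3 = 10 ballots; Elsford wins 11–10.
Kelston vs Lomond: 6+1+3 = 10 for Kelston, 11 for Lomond — Lomond by 11–10.
Kelston vs Selby: Kelston preferred on 4+3 = 7 ballots; Selby wins 14–7.
Kelston vs Jarrow: 10 to 11, Jarrow.
Kelston vs Elsford: Kelston is ranked higher on 4+1+4+3 = 12 ballots, Elsford on 9. Kelston wins 12–9.
Lomond vs Selby: 4+4 = 8 for Lomond, 13 for Selby — Selby by 13–8.
Lomond vs Jarrow: Lomond is ranked higher on 6+1+1+4 = 12 ballots, Jarrow on 9. Lomond wins 12–9.
Lomond vs Elsford: Lomond is ranked higher on 2+4+1+4 = 11 ballots, Elsford on 10. Lomond wins 11–10.
Selby vs Jarrow: Selby is ranked higher on 2+6+1+1 = 10 ballots, Jarrow on 11. Jarrow wins 11–10.
Selby vs Elsford: Selby is ranked higher on 2+4+6+1+1+4 = 18 ballots, Elsford on 3. Selby wins 18–3.
Jarrow vs Elsford: Jarrow preferred on 2+4+4+3 = 13 ballots; Jarrow wins 13–8.
Every city loses at least once (Calder loses to Kelston; Kelston loses to Lomond; Lomond loses to Selby; Selby loses to Jarrow; Jarrow loses to Calder; Elsford loses to Kelston). The majority relation contains the cycle Calder → Jarrow → Kelston → Calder, so there is no Condorcet winner.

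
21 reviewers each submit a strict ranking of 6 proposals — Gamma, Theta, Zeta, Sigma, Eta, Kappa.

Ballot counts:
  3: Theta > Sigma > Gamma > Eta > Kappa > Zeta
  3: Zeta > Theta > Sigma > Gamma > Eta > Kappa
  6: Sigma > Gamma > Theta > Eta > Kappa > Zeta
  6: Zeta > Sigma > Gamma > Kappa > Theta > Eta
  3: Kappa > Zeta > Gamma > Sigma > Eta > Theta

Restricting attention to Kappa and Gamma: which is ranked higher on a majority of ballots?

Gamma

Ballots ranking Kappa above Gamma: 3.
Ballots ranking Gamma above Kappa: 21 − 3 = 18.
Gamma wins the head-to-head 18–3.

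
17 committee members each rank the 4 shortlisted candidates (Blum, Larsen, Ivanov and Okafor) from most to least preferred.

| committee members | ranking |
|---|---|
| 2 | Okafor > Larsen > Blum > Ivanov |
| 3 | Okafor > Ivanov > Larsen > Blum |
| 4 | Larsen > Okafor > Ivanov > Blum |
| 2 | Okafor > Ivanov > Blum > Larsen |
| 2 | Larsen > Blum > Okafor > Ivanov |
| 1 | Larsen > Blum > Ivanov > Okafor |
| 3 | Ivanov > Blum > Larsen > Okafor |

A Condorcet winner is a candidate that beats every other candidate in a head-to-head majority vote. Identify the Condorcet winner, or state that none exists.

Larsen

Check each pair by majority over 17 ballots:
Blum vs Larsen: Larsen wins 12–5.
Blum–Ivanov: Ivanov 12–5.
Blum–Okafor: Okafor 11–6.
Larsen vs Ivanov: Larsen, 9–8.
Larsen vs Okafor: Larsen wins 10–7.
Ivanov vs Okafor: Okafor wins 13–4.
Larsen beats each of Blum, Ivanov, Okafor — Larsen is the Condorcet winner.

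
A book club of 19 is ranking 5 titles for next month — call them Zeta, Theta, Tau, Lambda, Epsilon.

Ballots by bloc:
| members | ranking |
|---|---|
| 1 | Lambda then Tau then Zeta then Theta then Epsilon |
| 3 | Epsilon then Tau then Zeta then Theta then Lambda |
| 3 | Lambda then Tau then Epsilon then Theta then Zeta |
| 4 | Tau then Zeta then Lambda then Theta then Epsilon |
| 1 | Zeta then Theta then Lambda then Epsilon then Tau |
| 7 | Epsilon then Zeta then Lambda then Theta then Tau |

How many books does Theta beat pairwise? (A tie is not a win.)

0

Theta against each rival (19 members):
Theta–Zeta: Zeta 16–3.
Theta vs Tau: Theta is ranked higher on 1+7 = 8 ballots, Tau on 11. Tau wins 11–8.
Theta vs Lambda: Lambda wins 15–4.
Theta–Epsilon: Epsilon 13–6.
Theta beats no one; loses to Zeta, Tau, Lambda, Epsilon — 0 pairwise wins.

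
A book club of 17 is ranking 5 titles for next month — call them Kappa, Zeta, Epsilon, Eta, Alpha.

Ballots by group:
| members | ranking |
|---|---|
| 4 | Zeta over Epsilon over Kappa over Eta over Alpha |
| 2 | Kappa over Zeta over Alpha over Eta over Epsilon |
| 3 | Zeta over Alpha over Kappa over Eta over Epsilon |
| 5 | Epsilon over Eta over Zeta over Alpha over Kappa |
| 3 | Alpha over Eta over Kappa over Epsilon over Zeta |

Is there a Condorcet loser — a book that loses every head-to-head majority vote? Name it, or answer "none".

Pairwise majorities:
Kappa vs Zeta: 5 to 12, Zeta.
Kappa vs Epsilon: Kappa is ranked higher on 2+3+3 = 8 ballots, Epsilon on 9. Epsilon wins 9–8.
Kappa vs Eta: Kappa is ranked higher on 4+2+3 = 9 ballots, Eta on 8. Kappa wins 9–8.
Kappa vs Alpha: 6 to 11, Alpha.
Zeta–Epsilon: Zeta 9–8.
Zeta vs Eta: 9 to 8, Zeta.
Zeta vs Alpha: 4+2+3+5 = 14 for Zeta, 3 for Alpha — Zeta by 14–3.
Epsilon vs Eta: 4+5 = 9 for Epsilon, 8 for Eta — Epsilon by 9–8.
Epsilon vs Alpha: Epsilon, 9–8.
Eta vs Alpha: 4+5 = 9 for Eta, 8 for Alpha — Eta by 9–8.
Each book has at least one pairwise win (Kappa beats Eta; Zeta beats Kappa; Epsilon beats Kappa; Eta beats Alpha; Alpha beats Kappa) — no Condorcet loser.

none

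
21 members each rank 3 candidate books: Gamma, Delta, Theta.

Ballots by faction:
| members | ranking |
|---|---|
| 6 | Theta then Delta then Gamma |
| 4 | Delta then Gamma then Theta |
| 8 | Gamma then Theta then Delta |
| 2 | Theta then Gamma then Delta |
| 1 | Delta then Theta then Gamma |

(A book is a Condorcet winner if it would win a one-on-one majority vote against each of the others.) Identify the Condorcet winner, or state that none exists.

none

Pairwise majorities:
Gamma vs Delta: Delta, 11–10.
Gamma vs Theta: Gamma wins 12–9.
Delta vs Theta: Theta, 16–5.
Each book drops at least one matchup (Gamma loses to Delta; Delta loses to Theta; Theta loses to Gamma); the cycle Gamma beats Theta beats Delta beats Gamma rules out a Condorcet winner.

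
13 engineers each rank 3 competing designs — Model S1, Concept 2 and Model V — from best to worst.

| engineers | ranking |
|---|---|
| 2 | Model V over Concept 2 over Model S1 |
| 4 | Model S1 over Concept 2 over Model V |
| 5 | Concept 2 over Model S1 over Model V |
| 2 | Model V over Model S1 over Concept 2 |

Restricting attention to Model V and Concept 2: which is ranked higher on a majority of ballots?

Concept 2

Ballots ranking Model V above Concept 2: 2 + 2 = 4.
Ballots ranking Concept 2 above Model V: 13 − 4 = 9.
Concept 2 wins the head-to-head 9–4.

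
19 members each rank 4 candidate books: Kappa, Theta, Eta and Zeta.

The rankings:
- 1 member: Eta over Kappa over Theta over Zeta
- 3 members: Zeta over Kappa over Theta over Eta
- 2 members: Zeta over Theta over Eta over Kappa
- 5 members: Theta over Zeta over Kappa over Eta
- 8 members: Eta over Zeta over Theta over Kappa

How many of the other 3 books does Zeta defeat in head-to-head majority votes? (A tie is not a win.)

3

Zeta against each rival (19 members):
Zeta vs Kappa: Zeta preferred on 3+2+5+8 = 18 ballots; Zeta wins 18–1.
Zeta vs Theta: Zeta preferred on 3+2+8 = 13 ballots; Zeta wins 13–6.
Zeta vs Eta: Zeta is ranked higher on 3+2+5 = 10 ballots, Eta on 9. Zeta wins 10–9.
Zeta beats Kappa, Theta, Eta — 3 pairwise wins.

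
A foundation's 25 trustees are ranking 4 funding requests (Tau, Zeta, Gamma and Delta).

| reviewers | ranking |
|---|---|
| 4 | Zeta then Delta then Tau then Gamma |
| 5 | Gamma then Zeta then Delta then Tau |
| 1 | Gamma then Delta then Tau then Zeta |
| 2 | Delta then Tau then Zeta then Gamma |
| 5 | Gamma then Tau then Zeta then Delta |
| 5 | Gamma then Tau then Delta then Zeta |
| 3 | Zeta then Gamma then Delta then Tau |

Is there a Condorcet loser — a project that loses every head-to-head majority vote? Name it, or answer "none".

Pairwise majorities:
Tau vs Zeta: 13 to 12, Tau.
Tau vs Gamma: 6 to 19, Gamma.
Tau vs Delta: Tau is ranked higher on 5+5 = 10 ballots, Delta on 15. Delta wins 15–10.
Zeta vs Gamma: Gamma wins 16–9.
Zeta vs Delta: Zeta wins 17–8.
Gamma vs Delta: 19 to 6, Gamma.
No project is winless: Tau beats Zeta; Zeta beats Delta; Gamma beats Tau; Delta beats Tau. There is no Condorcet loser.

none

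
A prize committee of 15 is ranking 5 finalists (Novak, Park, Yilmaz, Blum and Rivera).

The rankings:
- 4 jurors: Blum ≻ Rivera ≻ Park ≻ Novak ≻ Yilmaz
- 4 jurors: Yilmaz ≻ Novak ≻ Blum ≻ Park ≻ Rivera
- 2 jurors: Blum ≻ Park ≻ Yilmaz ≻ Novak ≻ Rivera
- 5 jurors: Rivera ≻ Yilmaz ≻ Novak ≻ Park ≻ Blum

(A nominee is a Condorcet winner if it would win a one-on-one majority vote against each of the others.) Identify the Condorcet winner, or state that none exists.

Head-to-head results (15 jurors):
Novak–Park: Novak 9–6.
Novak vs Yilmaz: 4 for Novak, 11 for Yilmaz — Yilmaz by 11–4.
Novak vs Blum: Novak wins 9–6.
Novak–Rivera: Rivera 9–6.
Park vs Yilmaz: Park is ranked higher on 4+2 = 6 ballots, Yilmaz on 9. Yilmaz wins 9–6.
Park vs Blum: 5 to 10, Blum.
Park vs Rivera: Park is ranked higher on 4+2 = 6 ballots, Rivera on 9. Rivera wins 9–6.
Yilmaz vs Blum: Yilmaz wins 9–6.
Yilmaz vs Rivera: Rivera wins 9–6.
Blum–Rivera: Blum 10–5.
Every nominee loses at least once (Novak loses to Yilmaz; Park loses to Novak; Yilmaz loses to Rivera; Blum loses to Novak; Rivera loses to Blum). The majority relation contains the cycle Novak beats Blum beats Rivera beats Novak, so there is no Condorcet winner.

none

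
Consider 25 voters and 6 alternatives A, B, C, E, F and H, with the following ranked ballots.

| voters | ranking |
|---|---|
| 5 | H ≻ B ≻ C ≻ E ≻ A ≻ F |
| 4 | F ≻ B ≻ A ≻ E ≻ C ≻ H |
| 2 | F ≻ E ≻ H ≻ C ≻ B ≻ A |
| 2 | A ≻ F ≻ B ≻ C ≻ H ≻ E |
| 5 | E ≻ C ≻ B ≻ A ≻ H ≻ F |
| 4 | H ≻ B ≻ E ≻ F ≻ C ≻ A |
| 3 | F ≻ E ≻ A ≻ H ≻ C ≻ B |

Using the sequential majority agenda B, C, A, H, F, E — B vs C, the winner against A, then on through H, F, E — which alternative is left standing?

Round 1: B vs C — 15–10, B advances.
Round 2: B vs A — 20–5, B advances.
Round 3: B vs H — 11–14, H advances.
Round 4: H vs F — 14–11, H advances.
Round 5: H vs E — 11–14, E advances.
The agenda winner is E.

E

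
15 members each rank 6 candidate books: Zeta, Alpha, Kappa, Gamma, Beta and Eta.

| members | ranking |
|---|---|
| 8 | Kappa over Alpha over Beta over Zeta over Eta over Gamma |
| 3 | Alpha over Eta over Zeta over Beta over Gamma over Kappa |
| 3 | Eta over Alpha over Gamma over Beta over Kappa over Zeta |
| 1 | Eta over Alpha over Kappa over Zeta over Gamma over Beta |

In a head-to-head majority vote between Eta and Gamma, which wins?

Ballots ranking Eta above Gamma: 8 + 3 + 3 + 1 = 15.
Ballots ranking Gamma above Eta: 15 − 15 = 0.
Eta wins the head-to-head 15–0.

Eta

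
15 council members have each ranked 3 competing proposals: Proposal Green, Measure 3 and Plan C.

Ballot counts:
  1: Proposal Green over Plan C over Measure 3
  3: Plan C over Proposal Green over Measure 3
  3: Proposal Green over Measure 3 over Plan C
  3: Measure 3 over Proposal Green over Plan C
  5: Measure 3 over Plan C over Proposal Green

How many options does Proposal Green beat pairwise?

Proposal Green against each rival (15 council members):
Proposal Green vs Measure 3: Proposal Green is ranked higher on 1+3+3 = 7 ballots, Measure 3 on 8. Measure 3 wins 8–7.
Proposal Green vs Plan C: 7 to 8, Plan C.
Proposal Green beats no one; loses to Measure 3, Plan C — 0 pairwise wins.

0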